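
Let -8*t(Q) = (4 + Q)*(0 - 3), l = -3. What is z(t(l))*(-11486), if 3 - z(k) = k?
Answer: -120603/4 ≈ -30151.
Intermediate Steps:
t(Q) = 3/2 + 3*Q/8 (t(Q) = -(4 + Q)*(0 - 3)/8 = -(4 + Q)*(-3)/8 = -(-12 - 3*Q)/8 = 3/2 + 3*Q/8)
z(k) = 3 - k
z(t(l))*(-11486) = (3 - (3/2 + (3/8)*(-3)))*(-11486) = (3 - (3/2 - 9/8))*(-11486) = (3 - 1*3/8)*(-11486) = (3 - 3/8)*(-11486) = (21/8)*(-11486) = -120603/4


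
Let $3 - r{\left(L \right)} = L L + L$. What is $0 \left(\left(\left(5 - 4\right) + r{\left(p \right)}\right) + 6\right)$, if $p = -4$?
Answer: $0$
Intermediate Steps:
$r{\left(L \right)} = 3 - L - L^{2}$ ($r{\left(L \right)} = 3 - \left(L L + L\right) = 3 - \left(L^{2} + L\right) = 3 - \left(L + L^{2}\right) = 3 - L - L^{2}$)
$0 \left(\left(\left(5 - 4\right) + r{\left(p \right)}\right) + 6\right) = 0 \left(\left(\left(5 - 4\right) - 9\right) + 6\right) = 0 \left(\left(1 + \left(3 + 4 - 16\right)\right) + 6\right) = 0 \left(\left(1 - 9\right) + 6\right) = 0 \left(-8 + 6\right) = 0 \left(-2\right) = 0$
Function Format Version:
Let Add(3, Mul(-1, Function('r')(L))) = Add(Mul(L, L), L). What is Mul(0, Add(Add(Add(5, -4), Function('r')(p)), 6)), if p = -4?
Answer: 0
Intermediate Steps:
Function('r')(L) = Add(3, Mul(-1, L), Mul(-1, Pow(L, 2))) (Function('r')(L) = Add(3, Mul(-1, Add(Mul(L, L), L))) = Add(3, Mul(-1, Add(Pow(L, 2), L))) = Add(3, Mul(-1, Add(L, Pow(L, 2)))) = Add(3, Add(Mul(-1, L), Mul(-1, Pow(L, 2)))) = Add(3, Mul(-1, L), Mul(-1, Pow(L, 2))))
Mul(0, Add(Add(Add(5, -4), Function('r')(p)), 6)) = Mul(0, Add(Add(Add(5, -4), Add(3, Mul(-1, -4), Mul(-1, Pow(-4, 2)))), 6)) = Mul(0, Add(Add(1, Add(3, 4, Mul(-1, 16))), 6)) = Mul(0, Add(Add(1, Add(3, 4, -16)), 6)) = Mul(0, Add(Add(1, -9), 6)) = Mul(0, Add(-8, 6)) = Mul(0, -2) = 0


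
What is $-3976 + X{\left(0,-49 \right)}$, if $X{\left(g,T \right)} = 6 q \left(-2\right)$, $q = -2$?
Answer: $-3952$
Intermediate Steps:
$X{\left(g,T \right)} = 24$ ($X{\left(g,T \right)} = 6 \left(-2\right) \left(-2\right) = \left(-12\right) \left(-2\right) = 24$)
$-3976 + X{\left(0,-49 \right)} = -3976 + 24 = -3952$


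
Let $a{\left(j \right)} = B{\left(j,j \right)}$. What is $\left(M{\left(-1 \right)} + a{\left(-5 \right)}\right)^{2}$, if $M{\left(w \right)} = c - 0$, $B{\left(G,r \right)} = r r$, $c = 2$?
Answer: $729$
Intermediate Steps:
$B{\left(G,r \right)} = r^{2}$
$M{\left(w \right)} = 2$ ($M{\left(w \right)} = 2 - 0 = 2 + 0 = 2$)
$a{\left(j \right)} = j^{2}$
$\left(M{\left(-1 \right)} + a{\left(-5 \right)}\right)^{2} = \left(2 + \left(-5\right)^{2}\right)^{2} = \left(2 + 25\right)^{2} = 27^{2} = 729$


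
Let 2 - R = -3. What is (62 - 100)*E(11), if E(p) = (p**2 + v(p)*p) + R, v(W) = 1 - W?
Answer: -608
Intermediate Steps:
R = 5 (R = 2 - 1*(-3) = 2 + 3 = 5)
E(p) = 5 + p**2 + p*(1 - p) (E(p) = (p**2 + (1 - p)*p) + 5 = (p**2 + p*(1 - p)) + 5 = 5 + p**2 + p*(1 - p))
(62 - 100)*E(11) = (62 - 100)*(5 + 11) = -38*16 = -608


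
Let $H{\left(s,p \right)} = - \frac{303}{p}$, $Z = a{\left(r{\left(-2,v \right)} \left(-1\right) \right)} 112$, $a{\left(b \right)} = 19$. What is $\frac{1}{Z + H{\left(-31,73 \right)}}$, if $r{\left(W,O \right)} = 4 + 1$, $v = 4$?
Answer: $\frac{73}{155041} \approx 0.00047084$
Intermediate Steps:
$r{\left(W,O \right)} = 5$
$Z = 2128$ ($Z = 19 \cdot 112 = 2128$)
$\frac{1}{Z + H{\left(-31,73 \right)}} = \frac{1}{2128 - \frac{303}{73}} = \frac{1}{\frac{155041}{73}} = \frac{73}{155041}$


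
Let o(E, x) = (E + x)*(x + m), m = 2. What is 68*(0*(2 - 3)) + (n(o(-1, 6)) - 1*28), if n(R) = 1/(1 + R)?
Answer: -1147/41 ≈ -27.976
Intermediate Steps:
o(E, x) = (2 + x)*(E + x) (o(E, x) = (E + x)*(x + 2) = (E + x)*(2 + x) = (2 + x)*(E + x))
68*(0*(2 - 3)) + (n(o(-1, 6)) - 1*28) = 68*(0*(2 - 3)) + (1/(1 + (6² + 2*(-1) + 2*6 - 1*6)) - 1*28) = 68*(0*(-1)) + (1/(1 + (36 - 2 + 12 - 6)) - 28) = 68*0 + (1/(1 + 40) - 28) = 0 + (1/41 - 28) = 0 - 1147/41 = -1147/41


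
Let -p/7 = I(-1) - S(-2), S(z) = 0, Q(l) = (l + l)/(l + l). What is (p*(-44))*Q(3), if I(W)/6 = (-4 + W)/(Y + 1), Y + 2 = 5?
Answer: -2310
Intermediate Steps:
Y = 3 (Y = -2 + 5 = 3)
Q(l) = 1 (Q(l) = (2*l)/((2*l)) = (2*l)*(1/(2*l)) = 1)
I(W) = -6 + 3*W/2 (I(W) = 6*((-4 + W)/(3 + 1)) = 6*((-4 + W)/4) = 6*((-4 + W)*(¼)) = 6*(-1 + W/4) = -6 + 3*W/2)
p = 105/2 (p = -7*((-6 + (3/2)*(-1)) - 1*0) = -7*((-6 - 3/2) + 0) = -7*(-15/2 + 0) = -7*(-15/2) = 105/2 ≈ 52.500)
(p*(-44))*Q(3) = ((105/2)*(-44))*1 = -2310*1 = -2310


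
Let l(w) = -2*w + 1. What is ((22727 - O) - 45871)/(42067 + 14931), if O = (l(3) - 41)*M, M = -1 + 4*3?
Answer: -11319/28499 ≈ -0.39717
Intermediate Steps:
M = 11 (M = -1 + 12 = 11)
l(w) = 1 - 2*w
O = -506 (O = ((1 - 2*3) - 41)*11 = ((1 - 6) - 41)*11 = (-5 - 41)*11 = -46*11 = -506)
((22727 - O) - 45871)/(42067 + 14931) = ((22727 - 1*(-506)) - 45871)/(42067 + 14931) = ((22727 + 506) - 45871)/56998 = (23233 - 45871)*(1/56998) = -22638*1/56998 = -11319/28499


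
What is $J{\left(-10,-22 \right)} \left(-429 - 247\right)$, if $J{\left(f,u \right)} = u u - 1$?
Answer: $-326508$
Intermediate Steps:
$J{\left(f,u \right)} = -1 + u^{2}$ ($J{\left(f,u \right)} = u^{2} - 1 = -1 + u^{2}$)
$J{\left(-10,-22 \right)} \left(-429 - 247\right) = \left(-1 + \left(-22\right)^{2}\right) \left(-429 - 247\right) = \left(-1 + 484\right) \left(-676\right) = 483 \left(-676\right) = -326508$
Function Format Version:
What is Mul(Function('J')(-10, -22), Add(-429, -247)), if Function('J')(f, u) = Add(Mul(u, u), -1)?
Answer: -326508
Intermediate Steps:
Function('J')(f, u) = Add(-1, Pow(u, 2)) (Function('J')(f, u) = Add(Pow(u, 2), -1) = Add(-1, Pow(u, 2)))
Mul(Function('J')(-10, -22), Add(-429, -247)) = Mul(Add(-1, Pow(-22, 2)), Add(-429, -247)) = Mul(Add(-1, 484), -676) = Mul(483, -676) = -326508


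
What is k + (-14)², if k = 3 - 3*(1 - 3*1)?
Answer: 205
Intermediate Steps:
k = 9 (k = 3 - 3*(1 - 3) = 3 - 3*(-2) = 3 + 6 = 9)
k + (-14)² = 9 + (-14)² = 9 + 196 = 205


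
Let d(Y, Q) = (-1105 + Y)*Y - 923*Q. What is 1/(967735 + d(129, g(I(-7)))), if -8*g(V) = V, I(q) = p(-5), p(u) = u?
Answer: 8/6730033 ≈ 1.1887e-6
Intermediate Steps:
I(q) = -5
g(V) = -V/8
d(Y, Q) = -923*Q + Y*(-1105 + Y) (d(Y, Q) = Y*(-1105 + Y) - 923*Q = -923*Q + Y*(-1105 + Y))
1/(967735 + d(129, g(I(-7)))) = 1/(967735 + (129**2 - 1105*129 - (-923)*(-5)/8)) = 1/(967735 + (16641 - 142545 - 923*5/8)) = 1/(967735 + (16641 - 142545 - 4615/8)) = 1/(967735 - 1011847/8) = 1/(6730033/8) = 8/6730033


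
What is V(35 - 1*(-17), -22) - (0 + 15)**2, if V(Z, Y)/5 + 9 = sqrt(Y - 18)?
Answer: -270 + 10*I*sqrt(10) ≈ -270.0 + 31.623*I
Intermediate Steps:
V(Z, Y) = -45 + 5*sqrt(-18 + Y) (V(Z, Y) = -45 + 5*sqrt(Y - 18) = -45 + 5*sqrt(-18 + Y))
V(35 - 1*(-17), -22) - (0 + 15)**2 = (-45 + 5*sqrt(-18 - 22)) - (0 + 15)**2 = (-45 + 5*sqrt(-40)) - 1*15**2 = (-45 + 5*(2*I*sqrt(10))) - 1*225 = (-45 + 10*I*sqrt(10)) - 225 = -270 + 10*I*sqrt(10)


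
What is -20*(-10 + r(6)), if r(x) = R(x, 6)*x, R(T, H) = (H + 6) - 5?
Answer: -640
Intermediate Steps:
R(T, H) = 1 + H (R(T, H) = (6 + H) - 5 = 1 + H)
r(x) = 7*x (r(x) = (1 + 6)*x = 7*x)
-20*(-10 + r(6)) = -20*(-10 + 7*6) = -20*(-10 + 42) = -20*32 = -640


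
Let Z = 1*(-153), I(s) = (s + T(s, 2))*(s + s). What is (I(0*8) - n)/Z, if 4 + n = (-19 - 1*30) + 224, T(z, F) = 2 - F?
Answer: 19/17 ≈ 1.1176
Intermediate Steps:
I(s) = 2*s**2 (I(s) = (s + (2 - 1*2))*(s + s) = (s + (2 - 2))*(2*s) = (s + 0)*(2*s) = s*(2*s) = 2*s**2)
n = 171 (n = -4 + ((-19 - 1*30) + 224) = -4 + ((-19 - 30) + 224) = -4 + (-49 + 224) = -4 + 175 = 171)
Z = -153
(I(0*8) - n)/Z = (2*(0*8)**2 - 1*171)/(-153) = (2*0**2 - 171)*(-1/153) = (2*0 - 171)*(-1/153) = (0 - 171)*(-1/153) = -171*(-1/153) = 19/17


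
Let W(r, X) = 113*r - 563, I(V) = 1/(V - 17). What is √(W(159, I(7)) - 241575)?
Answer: I*√224171 ≈ 473.47*I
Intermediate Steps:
I(V) = 1/(-17 + V)
W(r, X) = -563 + 113*r
√(W(159, I(7)) - 241575) = √((-563 + 113*159) - 241575) = √((-563 + 17967) - 241575) = √(17404 - 241575) = √(-224171) = I*√224171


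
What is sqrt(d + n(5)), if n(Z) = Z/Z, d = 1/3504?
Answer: sqrt(767595)/876 ≈ 1.0001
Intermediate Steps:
d = 1/3504 ≈ 0.00028539
n(Z) = 1
sqrt(d + n(5)) = sqrt(1/3504 + 1) = sqrt(3505/3504) = sqrt(767595)/876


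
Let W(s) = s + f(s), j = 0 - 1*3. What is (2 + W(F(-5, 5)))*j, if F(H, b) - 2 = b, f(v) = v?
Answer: -48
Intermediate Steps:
F(H, b) = 2 + b
j = -3 (j = 0 - 3 = -3)
W(s) = 2*s (W(s) = s + s = 2*s)
(2 + W(F(-5, 5)))*j = (2 + 2*(2 + 5))*(-3) = (2 + 2*7)*(-3) = (2 + 14)*(-3) = 16*(-3) = -48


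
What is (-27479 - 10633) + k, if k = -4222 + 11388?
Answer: -30946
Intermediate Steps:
k = 7166
(-27479 - 10633) + k = (-27479 - 10633) + 7166 = -38112 + 7166 = -30946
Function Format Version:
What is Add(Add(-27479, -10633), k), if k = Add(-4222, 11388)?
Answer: -30946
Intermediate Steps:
k = 7166
Add(Add(-27479, -10633), k) = Add(Add(-27479, -10633), 7166) = Add(-38112, 7166) = -30946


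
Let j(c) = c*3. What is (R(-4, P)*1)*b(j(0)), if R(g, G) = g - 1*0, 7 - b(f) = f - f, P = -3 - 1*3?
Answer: -28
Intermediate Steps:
j(c) = 3*c
P = -6 (P = -3 - 3 = -6)
b(f) = 7 (b(f) = 7 - (f - f) = 7 - 1*0 = 7 + 0 = 7)
R(g, G) = g (R(g, G) = g + 0 = g)
(R(-4, P)*1)*b(j(0)) = -4*1*7 = -4*7 = -28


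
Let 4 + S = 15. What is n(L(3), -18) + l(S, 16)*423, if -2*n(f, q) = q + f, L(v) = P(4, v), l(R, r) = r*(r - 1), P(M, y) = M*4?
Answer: 101521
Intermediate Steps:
S = 11 (S = -4 + 15 = 11)
P(M, y) = 4*M
l(R, r) = r*(-1 + r)
L(v) = 16 (L(v) = 4*4 = 16)
n(f, q) = -f/2 - q/2 (n(f, q) = -(q + f)/2 = -(f + q)/2 = -f/2 - q/2)
n(L(3), -18) + l(S, 16)*423 = (-½*16 - ½*(-18)) + (16*(-1 + 16))*423 = (-8 + 9) + (16*15)*423 = 1 + 240*423 = 1 + 101520 = 101521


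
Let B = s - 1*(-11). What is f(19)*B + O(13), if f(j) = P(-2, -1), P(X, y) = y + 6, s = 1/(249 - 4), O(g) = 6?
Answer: 2990/49 ≈ 61.020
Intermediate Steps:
s = 1/245 ≈ 0.0040816
P(X, y) = 6 + y
f(j) = 5 (f(j) = 6 - 1 = 5)
B = 2696/245 (B = 1/245 - 1*(-11) = 1/245 + 11 = 2696/245 ≈ 11.004)
f(19)*B + O(13) = 5*(2696/245) + 6 = 2696/49 + 6 = 2990/49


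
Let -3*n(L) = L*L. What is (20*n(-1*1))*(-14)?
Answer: 280/3 ≈ 93.333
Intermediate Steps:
n(L) = -L²/3 (n(L) = -L*L/3 = -L²/3)
(20*n(-1*1))*(-14) = (20*(-(-1*1)²/3))*(-14) = (20*(-⅓*(-1)²))*(-14) = (20*(-⅓*1))*(-14) = (20*(-⅓))*(-14) = -20/3*(-14) = 280/3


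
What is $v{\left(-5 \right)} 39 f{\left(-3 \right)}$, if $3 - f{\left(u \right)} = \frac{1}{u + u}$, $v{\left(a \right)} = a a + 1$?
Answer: $3211$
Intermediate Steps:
$v{\left(a \right)} = 1 + a^{2}$ ($v{\left(a \right)} = a^{2} + 1 = 1 + a^{2}$)
$f{\left(u \right)} = 3 - \frac{1}{2 u}$ ($f{\left(u \right)} = 3 - \frac{1}{u + u} = 3 - \frac{1}{2 u}$)
$v{\left(-5 \right)} 39 f{\left(-3 \right)} = \left(1 + \left(-5\right)^{2}\right) 39 \left(3 - \frac{1}{2 \left(-3\right)}\right) = \left(1 + 25\right) 39 \left(3 - - \frac{1}{6}\right) = 26 \cdot 39 \left(3 + \frac{1}{6}\right) = 1014 \cdot \frac{19}{6} = 3211$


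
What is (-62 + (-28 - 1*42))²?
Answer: 17424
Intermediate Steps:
(-62 + (-28 - 1*42))² = (-62 + (-28 - 42))² = (-62 - 70)² = (-132)² = 17424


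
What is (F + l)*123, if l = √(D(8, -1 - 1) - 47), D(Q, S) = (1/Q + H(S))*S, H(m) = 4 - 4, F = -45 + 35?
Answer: -1230 + 369*I*√21/2 ≈ -1230.0 + 845.49*I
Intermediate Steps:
F = -10
H(m) = 0
D(Q, S) = S/Q (D(Q, S) = (1/Q + 0)*S = S/Q)
l = 3*I*√21/2 (l = √((-1 - 1)/8 - 47) = √(-2*⅛ - 47) = √(-¼ - 47) = √(-189/4) = 3*I*√21/2 ≈ 6.8739*I)
(F + l)*123 = (-10 + 3*I*√21/2)*123 = -1230 + 369*I*√21/2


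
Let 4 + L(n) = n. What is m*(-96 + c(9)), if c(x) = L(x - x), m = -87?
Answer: 8700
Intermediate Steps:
L(n) = -4 + n
c(x) = -4 (c(x) = -4 + (x - x) = -4 + 0 = -4)
m*(-96 + c(9)) = -87*(-96 - 4) = -87*(-100) = 8700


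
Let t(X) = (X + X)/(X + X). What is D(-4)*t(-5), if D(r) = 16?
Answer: 16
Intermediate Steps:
t(X) = 1 (t(X) = (2*X)/((2*X)) = (2*X)*(1/(2*X)) = 1)
D(-4)*t(-5) = 16*1 = 16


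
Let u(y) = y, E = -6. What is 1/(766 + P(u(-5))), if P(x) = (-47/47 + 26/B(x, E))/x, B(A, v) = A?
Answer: 25/19181 ≈ 0.0013034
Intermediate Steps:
P(x) = (-1 + 26/x)/x (P(x) = (-47/47 + 26/x)/x = (-47*1/47 + 26/x)/x = (-1 + 26/x)/x)
1/(766 + P(u(-5))) = 1/(766 + (26 - 1*(-5))/(-5)²) = 1/(766 + (26 + 5)/25) = 1/(766 + (1/25)*31) = 1/(766 + 31/25) = 1/(19181/25) = 25/19181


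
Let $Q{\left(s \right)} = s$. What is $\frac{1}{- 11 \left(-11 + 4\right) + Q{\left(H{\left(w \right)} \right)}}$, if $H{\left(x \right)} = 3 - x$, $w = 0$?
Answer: $\frac{1}{80} \approx 0.0125$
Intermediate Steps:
$\frac{1}{- 11 \left(-11 + 4\right) + Q{\left(H{\left(w \right)} \right)}} = \frac{1}{- 11 \left(-11 + 4\right) + \left(3 - 0\right)} = \frac{1}{\left(-11\right) \left(-7\right) + \left(3 + 0\right)} = \frac{1}{77 + 3} = \frac{1}{80}$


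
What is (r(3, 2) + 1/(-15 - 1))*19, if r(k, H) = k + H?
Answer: 1501/16 ≈ 93.813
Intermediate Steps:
r(k, H) = H + k
(r(3, 2) + 1/(-15 - 1))*19 = ((2 + 3) + 1/(-15 - 1))*19 = (5 + 1/(-16))*19 = (5 - 1/16)*19 = (79/16)*19 = 1501/16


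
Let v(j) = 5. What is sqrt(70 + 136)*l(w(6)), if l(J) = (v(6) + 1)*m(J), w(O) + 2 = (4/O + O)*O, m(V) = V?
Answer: 228*sqrt(206) ≈ 3272.4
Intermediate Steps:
w(O) = -2 + O*(O + 4/O) (w(O) = -2 + (4/O + O)*O = -2 + (O + 4/O)*O = -2 + O*(O + 4/O))
l(J) = 6*J (l(J) = (5 + 1)*J = 6*J)
sqrt(70 + 136)*l(w(6)) = sqrt(70 + 136)*(6*(2 + 6**2)) = sqrt(206)*(6*(2 + 36)) = sqrt(206)*(6*38) = sqrt(206)*228 = 228*sqrt(206)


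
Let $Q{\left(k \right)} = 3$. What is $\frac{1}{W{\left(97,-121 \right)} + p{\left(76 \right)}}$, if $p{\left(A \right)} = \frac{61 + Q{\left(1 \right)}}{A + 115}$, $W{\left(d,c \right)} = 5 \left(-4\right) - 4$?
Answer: $- \frac{191}{4520} \approx -0.042257$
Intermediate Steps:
$W{\left(d,c \right)} = -24$ ($W{\left(d,c \right)} = -20 - 4 = -24$)
$p{\left(A \right)} = \frac{64}{115 + A}$ ($p{\left(A \right)} = \frac{61 + 3}{A + 115} = \frac{64}{115 + A}$)
$\frac{1}{W{\left(97,-121 \right)} + p{\left(76 \right)}} = \frac{1}{-24 + \frac{64}{115 + 76}} = \frac{1}{-24 + \frac{64}{191}} = \frac{1}{- \frac{4520}{191}} = - \frac{191}{4520}$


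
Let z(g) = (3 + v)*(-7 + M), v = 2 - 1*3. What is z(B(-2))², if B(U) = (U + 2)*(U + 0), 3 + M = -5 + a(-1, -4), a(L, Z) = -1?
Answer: 1024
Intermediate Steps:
v = -1 (v = 2 - 3 = -1)
M = -9 (M = -3 + (-5 - 1) = -3 - 6 = -9)
B(U) = U*(2 + U) (B(U) = (2 + U)*U = U*(2 + U))
z(g) = -32 (z(g) = (3 - 1)*(-7 - 9) = 2*(-16) = -32)
z(B(-2))² = (-32)² = 1024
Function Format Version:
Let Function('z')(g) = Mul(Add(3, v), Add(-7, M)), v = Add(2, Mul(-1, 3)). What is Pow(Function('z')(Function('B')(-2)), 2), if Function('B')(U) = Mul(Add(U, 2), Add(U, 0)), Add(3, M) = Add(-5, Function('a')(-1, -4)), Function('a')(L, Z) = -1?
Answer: 1024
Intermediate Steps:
v = -1 (v = Add(2, -3) = -1)
M = -9 (M = Add(-3, Add(-5, -1)) = Add(-3, -6) = -9)
Function('B')(U) = Mul(U, Add(2, U)) (Function('B')(U) = Mul(Add(2, U), U) = Mul(U, Add(2, U)))
Function('z')(g) = -32 (Function('z')(g) = Mul(Add(3, -1), Add(-7, -9)) = Mul(2, -16) = -32)
Pow(Function('z')(Function('B')(-2)), 2) = Pow(-32, 2) = 1024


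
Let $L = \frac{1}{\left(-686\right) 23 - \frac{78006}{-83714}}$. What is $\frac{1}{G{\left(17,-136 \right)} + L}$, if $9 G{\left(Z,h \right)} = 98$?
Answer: $\frac{5943426687}{64716936101} \approx 0.091837$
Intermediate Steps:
$G{\left(Z,h \right)} = \frac{98}{9}$ ($G{\left(Z,h \right)} = \frac{1}{9} \cdot 98 = \frac{98}{9}$)
$L = - \frac{41857}{660380743}$ ($L = \frac{1}{-15778 - - \frac{39003}{41857}} = \frac{1}{-15778 + \frac{39003}{41857}} = \frac{1}{- \frac{660380743}{41857}} = - \frac{41857}{660380743} \approx -6.3383 \cdot 10^{-5}$)
$\frac{1}{G{\left(17,-136 \right)} + L} = \frac{1}{\frac{98}{9} - \frac{41857}{660380743}} = \frac{1}{\frac{64716936101}{5943426687}} = \frac{5943426687}{64716936101}$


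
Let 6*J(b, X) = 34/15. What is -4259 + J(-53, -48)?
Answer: -191638/45 ≈ -4258.6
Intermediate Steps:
J(b, X) = 17/45 (J(b, X) = (34/15)/6 = (34*(1/15))/6 = (⅙)*(34/15) = 17/45)
-4259 + J(-53, -48) = -4259 + 17/45 = -191638/45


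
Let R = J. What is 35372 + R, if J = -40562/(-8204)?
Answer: 145116225/4102 ≈ 35377.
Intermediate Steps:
J = 20281/4102 (J = -40562*(-1/8204) = 20281/4102 ≈ 4.9442)
R = 20281/4102 ≈ 4.9442
35372 + R = 35372 + 20281/4102 = 145116225/4102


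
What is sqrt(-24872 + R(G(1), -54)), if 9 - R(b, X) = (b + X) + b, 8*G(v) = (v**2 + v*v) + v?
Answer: I*sqrt(99239)/2 ≈ 157.51*I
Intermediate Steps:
G(v) = v**2/4 + v/8 (G(v) = ((v**2 + v*v) + v)/8 = ((v**2 + v**2) + v)/8 = (2*v**2 + v)/8 = (v + 2*v**2)/8 = v**2/4 + v/8)
R(b, X) = 9 - X - 2*b (R(b, X) = 9 - ((b + X) + b) = 9 - ((X + b) + b) = 9 - (X + 2*b) = 9 + (-X - 2*b) = 9 - X - 2*b)
sqrt(-24872 + R(G(1), -54)) = sqrt(-24872 + (9 - 1*(-54) - (1 + 2*1)/4)) = sqrt(-24872 + (9 + 54 - (1 + 2)/4)) = sqrt(-24872 + (9 + 54 - 3/4)) = sqrt(-24872 + 249/4) = sqrt(-99239/4) = I*sqrt(99239)/2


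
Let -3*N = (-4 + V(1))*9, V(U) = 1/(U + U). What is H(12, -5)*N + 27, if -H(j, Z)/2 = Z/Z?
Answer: 6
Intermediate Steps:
V(U) = 1/(2*U)
H(j, Z) = -2 (H(j, Z) = -2*Z/Z = -2*1 = -2)
N = 21/2 (N = -(-4 + (1/2)/1)*9/3 = -(-4 + (1/2)*1)*9/3 = -(-4 + 1/2)*9/3 = -(-7)*9/6 = -1/3*(-63/2) = 21/2 ≈ 10.500)
H(12, -5)*N + 27 = -2*21/2 + 27 = -21 + 27 = 6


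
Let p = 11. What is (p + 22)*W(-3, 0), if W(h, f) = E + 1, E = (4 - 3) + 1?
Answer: 99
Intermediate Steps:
E = 2 (E = 1 + 1 = 2)
W(h, f) = 3 (W(h, f) = 2 + 1 = 3)
(p + 22)*W(-3, 0) = (11 + 22)*3 = 33*3 = 99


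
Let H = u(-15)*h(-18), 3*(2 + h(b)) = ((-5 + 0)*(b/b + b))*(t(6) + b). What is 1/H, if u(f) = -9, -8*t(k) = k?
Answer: 4/19197 ≈ 0.00020837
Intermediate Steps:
t(k) = -k/8
h(b) = -2 + (-5 - 5*b)*(-¾ + b)/3 (h(b) = -2 + (((-5 + 0)*(b/b + b))*(-⅛*6 + b))/3 = -2 + ((-5*(1 + b))*(-¾ + b))/3 = -2 + ((-5 - 5*b)*(-¾ + b))/3 = -2 + (-5 - 5*b)*(-¾ + b)/3)
H = 19197/4 (H = -9*(-¾ - 5/3*(-18)² - 5/12*(-18)) = -9*(-¾ - 5/3*324 + 15/2) = -9*(-¾ - 540 + 15/2) = -9*(-2133/4) = 19197/4 ≈ 4799.3)
1/H = 1/(19197/4) = 4/19197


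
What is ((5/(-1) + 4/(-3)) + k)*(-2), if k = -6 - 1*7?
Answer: 116/3 ≈ 38.667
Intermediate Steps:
k = -13 (k = -6 - 7 = -13)
((5/(-1) + 4/(-3)) + k)*(-2) = ((5/(-1) + 4/(-3)) - 13)*(-2) = ((5*(-1) + 4*(-⅓)) - 13)*(-2) = ((-5 - 4/3) - 13)*(-2) = (-19/3 - 13)*(-2) = -58/3*(-2) = 116/3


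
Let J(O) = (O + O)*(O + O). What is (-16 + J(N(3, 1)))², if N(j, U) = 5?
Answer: 7056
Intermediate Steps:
J(O) = 4*O² (J(O) = (2*O)*(2*O) = 4*O²)
(-16 + J(N(3, 1)))² = (-16 + 4*5²)² = (-16 + 4*25)² = (-16 + 100)² = 84² = 7056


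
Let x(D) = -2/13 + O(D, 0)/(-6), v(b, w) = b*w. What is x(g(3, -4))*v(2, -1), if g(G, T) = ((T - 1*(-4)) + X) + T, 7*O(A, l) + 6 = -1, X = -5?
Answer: -1/39 ≈ -0.025641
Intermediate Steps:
O(A, l) = -1 (O(A, l) = -6/7 + (1/7)*(-1) = -6/7 - 1/7 = -1)
g(G, T) = -1 + 2*T (g(G, T) = ((T - 1*(-4)) - 5) + T = ((T + 4) - 5) + T = ((4 + T) - 5) + T = (-1 + T) + T = -1 + 2*T)
x(D) = 1/78 (x(D) = -2/13 - 1/(-6) = -2*1/13 - 1*(-1/6) = -2/13 + 1/6 = 1/78)
x(g(3, -4))*v(2, -1) = (2*(-1))/78 = (1/78)*(-2) = -1/39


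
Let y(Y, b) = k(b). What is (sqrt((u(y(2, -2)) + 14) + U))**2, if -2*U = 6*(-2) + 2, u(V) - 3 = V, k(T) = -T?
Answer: 24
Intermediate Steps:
y(Y, b) = -b
u(V) = 3 + V
U = 5 (U = -(6*(-2) + 2)/2 = -(-12 + 2)/2 = -1/2*(-10) = 5)
(sqrt((u(y(2, -2)) + 14) + U))**2 = (sqrt(((3 - 1*(-2)) + 14) + 5))**2 = (sqrt(((3 + 2) + 14) + 5))**2 = (sqrt((5 + 14) + 5))**2 = (sqrt(19 + 5))**2 = (sqrt(24))**2 = (2*sqrt(6))**2 = 24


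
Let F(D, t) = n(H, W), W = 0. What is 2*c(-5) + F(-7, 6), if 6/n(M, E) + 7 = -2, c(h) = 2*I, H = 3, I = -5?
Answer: -62/3 ≈ -20.667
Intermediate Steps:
c(h) = -10 (c(h) = 2*(-5) = -10)
n(M, E) = -⅔ (n(M, E) = 6/(-7 - 2) = 6/(-9) = 6*(-⅑) = -⅔)
F(D, t) = -⅔
2*c(-5) + F(-7, 6) = 2*(-10) - ⅔ = -20 - ⅔ = -62/3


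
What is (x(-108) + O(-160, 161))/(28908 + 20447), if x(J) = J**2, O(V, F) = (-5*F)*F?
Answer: -117941/49355 ≈ -2.3896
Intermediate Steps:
O(V, F) = -5*F**2
(x(-108) + O(-160, 161))/(28908 + 20447) = ((-108)**2 - 5*161**2)/(28908 + 20447) = (11664 - 5*25921)/49355 = (11664 - 129605)*(1/49355) = -117941*1/49355 = -117941/49355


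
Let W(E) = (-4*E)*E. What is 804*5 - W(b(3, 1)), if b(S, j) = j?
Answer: 4024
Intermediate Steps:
W(E) = -4*E²
804*5 - W(b(3, 1)) = 804*5 - (-4)*1² = 4020 - (-4) = 4020 - 1*(-4) = 4020 + 4 = 4024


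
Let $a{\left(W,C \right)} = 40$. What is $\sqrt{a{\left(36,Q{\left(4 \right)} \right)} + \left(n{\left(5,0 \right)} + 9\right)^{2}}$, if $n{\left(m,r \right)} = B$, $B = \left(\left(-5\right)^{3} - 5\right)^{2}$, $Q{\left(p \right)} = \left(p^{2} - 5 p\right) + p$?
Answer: $\sqrt{285914321} \approx 16909.0$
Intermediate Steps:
$Q{\left(p \right)} = p^{2} - 4 p$
$B = 16900$ ($B = \left(-125 - 5\right)^{2} = \left(-130\right)^{2} = 16900$)
$n{\left(m,r \right)} = 16900$
$\sqrt{a{\left(36,Q{\left(4 \right)} \right)} + \left(n{\left(5,0 \right)} + 9\right)^{2}} = \sqrt{40 + \left(16900 + 9\right)^{2}} = \sqrt{40 + 16909^{2}} = \sqrt{40 + 285914281} = \sqrt{285914321}$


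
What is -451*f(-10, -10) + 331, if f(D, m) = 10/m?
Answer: 782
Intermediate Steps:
-451*f(-10, -10) + 331 = -4510/(-10) + 331 = -4510*(-1)/10 + 331 = -451*(-1) + 331 = 451 + 331 = 782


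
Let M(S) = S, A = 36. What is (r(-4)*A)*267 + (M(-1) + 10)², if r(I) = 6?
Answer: 57753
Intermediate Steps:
(r(-4)*A)*267 + (M(-1) + 10)² = (6*36)*267 + (-1 + 10)² = 216*267 + 9² = 57672 + 81 = 57753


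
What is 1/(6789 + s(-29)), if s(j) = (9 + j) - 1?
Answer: 1/6768 ≈ 0.00014775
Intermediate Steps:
s(j) = 8 + j
1/(6789 + s(-29)) = 1/(6789 + (8 - 29)) = 1/(6789 - 21) = 1/6768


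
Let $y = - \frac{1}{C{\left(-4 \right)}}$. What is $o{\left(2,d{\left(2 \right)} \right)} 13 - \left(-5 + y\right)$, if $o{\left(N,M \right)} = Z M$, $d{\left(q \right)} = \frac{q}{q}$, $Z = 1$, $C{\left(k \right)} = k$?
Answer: $\frac{71}{4} \approx 17.75$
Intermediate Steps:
$d{\left(q \right)} = 1$
$o{\left(N,M \right)} = M$ ($o{\left(N,M \right)} = 1 M = M$)
$y = \frac{1}{4}$ ($y = - \frac{1}{-4} = \left(-1\right) \left(- \frac{1}{4}\right) = \frac{1}{4} \approx 0.25$)
$o{\left(2,d{\left(2 \right)} \right)} 13 - \left(-5 + y\right) = 1 \cdot 13 + \left(5 - \frac{1}{4}\right) = 13 + \left(5 - \frac{1}{4}\right) = 13 + \frac{19}{4} = \frac{71}{4}$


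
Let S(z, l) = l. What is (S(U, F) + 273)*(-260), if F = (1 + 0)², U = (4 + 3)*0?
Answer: -71240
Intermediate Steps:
U = 0 (U = 7*0 = 0)
F = 1 (F = 1² = 1)
(S(U, F) + 273)*(-260) = (1 + 273)*(-260) = 274*(-260) = -71240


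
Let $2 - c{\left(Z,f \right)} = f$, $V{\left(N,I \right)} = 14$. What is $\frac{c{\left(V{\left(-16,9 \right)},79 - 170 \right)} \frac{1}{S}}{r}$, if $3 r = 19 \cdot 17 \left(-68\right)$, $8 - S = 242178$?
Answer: $\frac{279}{5319021880} \approx 5.2453 \cdot 10^{-8}$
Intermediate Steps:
$S = -242170$ ($S = 8 - 242178 = -242170$)
$c{\left(Z,f \right)} = 2 - f$
$r = - \frac{21964}{3}$ ($r = \frac{19 \cdot 17 \left(-68\right)}{3} = \frac{323 \left(-68\right)}{3} = \frac{1}{3} \left(-21964\right) = - \frac{21964}{3} \approx -7321.3$)
$\frac{c{\left(V{\left(-16,9 \right)},79 - 170 \right)} \frac{1}{S}}{r} = \frac{\left(2 - \left(79 - 170\right)\right) \frac{1}{-242170}}{- \frac{21964}{3}} = \left(2 - -91\right) \left(- \frac{1}{242170}\right) \left(- \frac{3}{21964}\right) = \left(2 + 91\right) \left(- \frac{1}{242170}\right) \left(- \frac{3}{21964}\right) = 93 \left(- \frac{1}{242170}\right) \left(- \frac{3}{21964}\right) = \left(- \frac{93}{242170}\right) \left(- \frac{3}{21964}\right) = \frac{279}{5319021880}$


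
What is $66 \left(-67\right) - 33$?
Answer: $-4455$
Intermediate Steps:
$66 \left(-67\right) - 33 = -4422 - 33 = -4455$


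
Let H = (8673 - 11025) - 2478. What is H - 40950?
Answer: -45780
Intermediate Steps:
H = -4830 (H = -2352 - 2478 = -4830)
H - 40950 = -4830 - 40950 = -45780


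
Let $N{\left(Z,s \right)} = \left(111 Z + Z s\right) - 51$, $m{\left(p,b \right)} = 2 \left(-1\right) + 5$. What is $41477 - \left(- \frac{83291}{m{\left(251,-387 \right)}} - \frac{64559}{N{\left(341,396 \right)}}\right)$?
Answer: $\frac{11967344423}{172836} \approx 69241.0$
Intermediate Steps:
$m{\left(p,b \right)} = 3$ ($m{\left(p,b \right)} = -2 + 5 = 3$)
$N{\left(Z,s \right)} = -51 + 111 Z + Z s$
$41477 - \left(- \frac{83291}{m{\left(251,-387 \right)}} - \frac{64559}{N{\left(341,396 \right)}}\right) = 41477 - \left(- \frac{83291}{3} - \frac{64559}{-51 + 111 \cdot 341 + 341 \cdot 396}\right) = 41477 - \left(\left(-83291\right) \frac{1}{3} - \frac{64559}{-51 + 37851 + 135036}\right) = 41477 - \left(- \frac{83291}{3} - \frac{64559}{172836}\right) = 41477 - - \frac{4798625651}{172836} = 41477 + \frac{4798625651}{172836} = \frac{11967344423}{172836}$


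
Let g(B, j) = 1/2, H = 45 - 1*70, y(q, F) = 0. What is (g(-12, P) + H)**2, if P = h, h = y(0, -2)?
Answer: 2401/4 ≈ 600.25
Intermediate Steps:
h = 0
P = 0
H = -25 (H = 45 - 70 = -25)
g(B, j) = 1/2
(g(-12, P) + H)**2 = (1/2 - 25)**2 = (-49/2)**2 = 2401/4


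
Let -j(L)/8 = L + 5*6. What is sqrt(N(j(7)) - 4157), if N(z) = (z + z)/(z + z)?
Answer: 2*I*sqrt(1039) ≈ 64.467*I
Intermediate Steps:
j(L) = -240 - 8*L (j(L) = -8*(L + 5*6) = -8*(L + 30) = -8*(30 + L) = -240 - 8*L)
N(z) = 1 (N(z) = (2*z)/((2*z)) = (2*z)*(1/(2*z)) = 1)
sqrt(N(j(7)) - 4157) = sqrt(1 - 4157) = sqrt(-4156) = 2*I*sqrt(1039)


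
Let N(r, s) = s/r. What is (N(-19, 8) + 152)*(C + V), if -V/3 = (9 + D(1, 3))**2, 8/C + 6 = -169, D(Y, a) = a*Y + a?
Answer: -68044608/665 ≈ -1.0232e+5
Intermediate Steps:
D(Y, a) = a + Y*a (D(Y, a) = Y*a + a = a + Y*a)
C = -8/175 (C = 8/(-6 - 169) = 8/(-175) = 8*(-1/175) = -8/175 ≈ -0.045714)
V = -675 (V = -3*(9 + 3*(1 + 1))**2 = -3*(9 + 3*2)**2 = -3*(9 + 6)**2 = -3*15**2 = -3*225 = -675)
(N(-19, 8) + 152)*(C + V) = (8/(-19) + 152)*(-8/175 - 675) = (8*(-1/19) + 152)*(-118133/175) = (-8/19 + 152)*(-118133/175) = (2880/19)*(-118133/175) = -68044608/665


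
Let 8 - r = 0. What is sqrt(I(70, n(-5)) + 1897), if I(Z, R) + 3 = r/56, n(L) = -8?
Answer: sqrt(92813)/7 ≈ 43.522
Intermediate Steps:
r = 8 (r = 8 - 1*0 = 8 + 0 = 8)
I(Z, R) = -20/7 (I(Z, R) = -3 + 8/56 = -3 + 8*(1/56) = -3 + 1/7 = -20/7)
sqrt(I(70, n(-5)) + 1897) = sqrt(-20/7 + 1897) = sqrt(13259/7) = sqrt(92813)/7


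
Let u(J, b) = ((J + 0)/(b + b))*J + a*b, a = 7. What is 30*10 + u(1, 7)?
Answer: 4887/14 ≈ 349.07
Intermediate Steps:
u(J, b) = 7*b + J²/(2*b) (u(J, b) = ((J + 0)/(b + b))*J + 7*b = (J/((2*b)))*J + 7*b = (J*(1/(2*b)))*J + 7*b = (J/(2*b))*J + 7*b = J²/(2*b) + 7*b = 7*b + J²/(2*b))
30*10 + u(1, 7) = 30*10 + (7*7 + (½)*1²/7) = 300 + (49 + (½)*1*(⅐)) = 300 + (49 + 1/14) = 300 + 687/14 = 4887/14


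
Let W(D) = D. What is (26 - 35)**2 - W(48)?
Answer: 33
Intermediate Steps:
(26 - 35)**2 - W(48) = (26 - 35)**2 - 1*48 = (-9)**2 - 48 = 81 - 48 = 33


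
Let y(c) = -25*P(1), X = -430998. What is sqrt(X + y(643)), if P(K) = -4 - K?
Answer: I*sqrt(430873) ≈ 656.41*I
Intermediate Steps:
y(c) = 125 (y(c) = -25*(-4 - 1*1) = -25*(-4 - 1) = -25*(-5) = 125)
sqrt(X + y(643)) = sqrt(-430998 + 125) = sqrt(-430873) = I*sqrt(430873)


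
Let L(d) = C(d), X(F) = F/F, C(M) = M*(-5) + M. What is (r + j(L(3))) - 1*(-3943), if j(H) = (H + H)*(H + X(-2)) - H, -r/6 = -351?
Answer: 6325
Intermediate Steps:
C(M) = -4*M (C(M) = -5*M + M = -4*M)
X(F) = 1
L(d) = -4*d
r = 2106 (r = -6*(-351) = 2106)
j(H) = -H + 2*H*(1 + H) (j(H) = (H + H)*(H + 1) - H = (2*H)*(1 + H) - H = 2*H*(1 + H) - H = -H + 2*H*(1 + H))
(r + j(L(3))) - 1*(-3943) = (2106 + (-4*3)*(1 + 2*(-4*3))) - 1*(-3943) = (2106 - 12*(1 + 2*(-12))) + 3943 = (2106 - 12*(1 - 24)) + 3943 = (2106 - 12*(-23)) + 3943 = (2106 + 276) + 3943 = 2382 + 3943 = 6325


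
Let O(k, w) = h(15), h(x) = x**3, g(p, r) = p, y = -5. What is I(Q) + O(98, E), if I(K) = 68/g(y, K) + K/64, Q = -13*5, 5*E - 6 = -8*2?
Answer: 1075323/320 ≈ 3360.4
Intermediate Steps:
E = -2 (E = 6/5 + (-8*2)/5 = 6/5 + (1/5)*(-16) = 6/5 - 16/5 = -2)
Q = -65
O(k, w) = 3375 (O(k, w) = 15**3 = 3375)
I(K) = -68/5 + K/64 (I(K) = 68/(-5) + K/64 = 68*(-1/5) + K*(1/64) = -68/5 + K/64)
I(Q) + O(98, E) = (-68/5 + (1/64)*(-65)) + 3375 = (-68/5 - 65/64) + 3375 = -4677/320 + 3375 = 1075323/320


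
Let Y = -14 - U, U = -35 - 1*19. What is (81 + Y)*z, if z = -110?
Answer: -13310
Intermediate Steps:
U = -54 (U = -35 - 19 = -54)
Y = 40 (Y = -14 - 1*(-54) = -14 + 54 = 40)
(81 + Y)*z = (81 + 40)*(-110) = 121*(-110) = -13310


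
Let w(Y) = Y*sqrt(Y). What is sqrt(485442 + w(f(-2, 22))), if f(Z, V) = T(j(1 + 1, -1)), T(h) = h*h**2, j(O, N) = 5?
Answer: sqrt(485442 + 625*sqrt(5)) ≈ 697.74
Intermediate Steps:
T(h) = h**3
f(Z, V) = 125 (f(Z, V) = 5**3 = 125)
w(Y) = Y**(3/2)
sqrt(485442 + w(f(-2, 22))) = sqrt(485442 + 125**(3/2)) = sqrt(485442 + 625*sqrt(5))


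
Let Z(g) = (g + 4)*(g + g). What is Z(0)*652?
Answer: 0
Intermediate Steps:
Z(g) = 2*g*(4 + g) (Z(g) = (4 + g)*(2*g) = 2*g*(4 + g))
Z(0)*652 = (2*0*(4 + 0))*652 = (2*0*4)*652 = 0*652 = 0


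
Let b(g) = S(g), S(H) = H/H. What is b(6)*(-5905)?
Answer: -5905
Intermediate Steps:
S(H) = 1
b(g) = 1
b(6)*(-5905) = 1*(-5905) = -5905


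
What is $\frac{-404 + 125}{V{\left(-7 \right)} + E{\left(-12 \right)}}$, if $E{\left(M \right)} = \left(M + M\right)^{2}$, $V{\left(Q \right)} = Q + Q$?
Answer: $- \frac{279}{562} \approx -0.49644$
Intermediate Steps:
$V{\left(Q \right)} = 2 Q$
$E{\left(M \right)} = 4 M^{2}$ ($E{\left(M \right)} = \left(2 M\right)^{2} = 4 M^{2}$)
$\frac{-404 + 125}{V{\left(-7 \right)} + E{\left(-12 \right)}} = \frac{-404 + 125}{2 \left(-7\right) + 4 \left(-12\right)^{2}} = - \frac{279}{-14 + 4 \cdot 144} = - \frac{279}{-14 + 576} = - \frac{279}{562}$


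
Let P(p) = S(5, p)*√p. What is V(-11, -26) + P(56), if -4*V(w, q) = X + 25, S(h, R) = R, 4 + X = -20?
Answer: -¼ + 112*√14 ≈ 418.82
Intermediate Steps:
X = -24 (X = -4 - 20 = -24)
P(p) = p^(3/2) (P(p) = p*√p = p^(3/2))
V(w, q) = -¼ (V(w, q) = -(-24 + 25)/4 = -¼*1 = -¼)
V(-11, -26) + P(56) = -¼ + 56^(3/2) = -¼ + 112*√14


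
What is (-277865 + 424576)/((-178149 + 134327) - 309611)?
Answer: -146711/353433 ≈ -0.41510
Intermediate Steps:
(-277865 + 424576)/((-178149 + 134327) - 309611) = 146711/(-43822 - 309611) = 146711/(-353433) = 146711*(-1/353433) = -146711/353433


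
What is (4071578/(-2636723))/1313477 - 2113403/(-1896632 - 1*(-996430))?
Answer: 7319292143124160257/3117647095837105942 ≈ 2.3477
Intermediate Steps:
(4071578/(-2636723))/1313477 - 2113403/(-1896632 - 1*(-996430)) = (4071578*(-1/2636723))*(1/1313477) - 2113403/(-1896632 + 996430) = -4071578/2636723*1/1313477 - 2113403/(-900202) = -4071578/3463275015871 - 2113403*(-1/900202) = -4071578/3463275015871 + 2113403/900202 = 7319292143124160257/3117647095837105942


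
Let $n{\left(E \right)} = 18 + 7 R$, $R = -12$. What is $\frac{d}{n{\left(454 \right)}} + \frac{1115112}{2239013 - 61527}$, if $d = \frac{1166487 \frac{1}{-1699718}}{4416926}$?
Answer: $\frac{92089088307139173323}{179822923275647232328} \approx 0.51211$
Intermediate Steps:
$n{\left(E \right)} = -66$ ($n{\left(E \right)} = 18 + 7 \left(-12\right) = 18 - 84 = -66$)
$d = - \frac{1166487}{7507528626868}$ ($d = 1166487 \left(- \frac{1}{1699718}\right) \frac{1}{4416926} = \left(- \frac{1166487}{1699718}\right) \frac{1}{4416926} = - \frac{1166487}{7507528626868} \approx -1.5538 \cdot 10^{-7}$)
$\frac{d}{n{\left(454 \right)}} + \frac{1115112}{2239013 - 61527} = - \frac{1166487}{7507528626868 \left(-66\right)} + \frac{1115112}{2239013 - 61527} = \left(- \frac{1166487}{7507528626868}\right) \left(- \frac{1}{66}\right) + \frac{1115112}{2239013 - 61527} = \frac{388829}{165165629791096} + \frac{1115112}{2177486} = \frac{388829}{165165629791096} + 1115112 \cdot \frac{1}{2177486} = \frac{388829}{165165629791096} + \frac{557556}{1088743} = \frac{92089088307139173323}{179822923275647232328}$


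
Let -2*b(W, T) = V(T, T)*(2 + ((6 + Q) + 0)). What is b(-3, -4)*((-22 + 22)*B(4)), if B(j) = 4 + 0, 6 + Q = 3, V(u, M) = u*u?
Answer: 0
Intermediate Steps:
V(u, M) = u²
Q = -3 (Q = -6 + 3 = -3)
b(W, T) = -5*T²/2 (b(W, T) = -T²*(2 + ((6 - 3) + 0))/2 = -T²*(2 + (3 + 0))/2 = -T²*(2 + 3)/2 = -T²*5/2 = -5*T²/2)
B(j) = 4
b(-3, -4)*((-22 + 22)*B(4)) = (-5/2*(-4)²)*((-22 + 22)*4) = (-5/2*16)*(0*4) = -40*0 = 0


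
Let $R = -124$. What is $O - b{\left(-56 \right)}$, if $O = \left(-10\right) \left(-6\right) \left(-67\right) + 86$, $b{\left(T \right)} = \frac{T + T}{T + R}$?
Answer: $- \frac{177058}{45} \approx -3934.6$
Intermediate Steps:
$b{\left(T \right)} = \frac{2 T}{-124 + T}$ ($b{\left(T \right)} = \frac{T + T}{T - 124} = \frac{2 T}{-124 + T}$)
$O = -3934$ ($O = 60 \left(-67\right) + 86 = -4020 + 86 = -3934$)
$O - b{\left(-56 \right)} = -3934 - 2 \left(-56\right) \frac{1}{-124 - 56} = -3934 - 2 \left(-56\right) \frac{1}{-180} = -3934 - 2 \left(-56\right) \left(- \frac{1}{180}\right) = -3934 - \frac{28}{45} = - \frac{177058}{45}$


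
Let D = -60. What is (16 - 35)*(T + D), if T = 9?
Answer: 969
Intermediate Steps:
(16 - 35)*(T + D) = (16 - 35)*(9 - 60) = -19*(-51) = 969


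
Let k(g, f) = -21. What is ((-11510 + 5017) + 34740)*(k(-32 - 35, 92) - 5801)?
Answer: -164454034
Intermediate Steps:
((-11510 + 5017) + 34740)*(k(-32 - 35, 92) - 5801) = ((-11510 + 5017) + 34740)*(-21 - 5801) = (-6493 + 34740)*(-5822) = 28247*(-5822) = -164454034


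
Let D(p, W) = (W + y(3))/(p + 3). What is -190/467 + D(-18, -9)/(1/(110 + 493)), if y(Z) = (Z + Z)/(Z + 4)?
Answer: 5343769/16345 ≈ 326.94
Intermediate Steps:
y(Z) = 2*Z/(4 + Z) (y(Z) = (2*Z)/(4 + Z) = 2*Z/(4 + Z))
D(p, W) = (6/7 + W)/(3 + p) (D(p, W) = (W + 2*3/(4 + 3))/(p + 3) = (W + 2*3/7)/(3 + p) = (W + 2*3*(1/7))/(3 + p) = (W + 6/7)/(3 + p) = (6/7 + W)/(3 + p))
-190/467 + D(-18, -9)/(1/(110 + 493)) = -190/467 + ((6/7 - 9)/(3 - 18))/(1/(110 + 493)) = -190*1/467 + (-57/7/(-15))/(1/603) = -190/467 + (-1/15*(-57/7))/(1/603) = -190/467 + (19/35)*603 = -190/467 + 11457/35 = 5343769/16345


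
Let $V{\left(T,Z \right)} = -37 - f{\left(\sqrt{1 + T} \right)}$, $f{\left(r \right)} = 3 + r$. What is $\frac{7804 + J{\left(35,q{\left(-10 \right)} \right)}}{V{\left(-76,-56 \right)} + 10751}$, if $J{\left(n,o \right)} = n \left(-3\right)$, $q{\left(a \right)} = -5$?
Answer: $\frac{82463989}{114725596} + \frac{38495 i \sqrt{3}}{114725596} \approx 0.71879 + 0.00058117 i$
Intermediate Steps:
$V{\left(T,Z \right)} = -40 - \sqrt{1 + T}$ ($V{\left(T,Z \right)} = -37 - \left(3 + \sqrt{1 + T}\right) = -40 - \sqrt{1 + T}$)
$J{\left(n,o \right)} = - 3 n$
$\frac{7804 + J{\left(35,q{\left(-10 \right)} \right)}}{V{\left(-76,-56 \right)} + 10751} = \frac{7804 - 105}{\left(-40 - \sqrt{1 - 76}\right) + 10751} = \frac{7804 - 105}{\left(-40 - \sqrt{-75}\right) + 10751} = \frac{7699}{\left(-40 - 5 i \sqrt{3}\right) + 10751} = \frac{7699}{10711 - 5 i \sqrt{3}}$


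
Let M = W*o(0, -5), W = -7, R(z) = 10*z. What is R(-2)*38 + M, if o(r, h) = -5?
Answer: -725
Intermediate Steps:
M = 35 (M = -7*(-5) = 35)
R(-2)*38 + M = (10*(-2))*38 + 35 = -20*38 + 35 = -760 + 35 = -725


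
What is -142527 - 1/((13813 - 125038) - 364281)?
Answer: -67772443661/475506 ≈ -1.4253e+5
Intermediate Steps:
-142527 - 1/((13813 - 125038) - 364281) = -142527 - 1/(-111225 - 364281) = -142527 - 1/(-475506) = -142527 - 1*(-1/475506) = -142527 + 1/475506 = -67772443661/475506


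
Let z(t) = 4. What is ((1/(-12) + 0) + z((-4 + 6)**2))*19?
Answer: 893/12 ≈ 74.417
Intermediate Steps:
((1/(-12) + 0) + z((-4 + 6)**2))*19 = ((1/(-12) + 0) + 4)*19 = ((-1/12 + 0) + 4)*19 = (-1/12 + 4)*19 = (47/12)*19 = 893/12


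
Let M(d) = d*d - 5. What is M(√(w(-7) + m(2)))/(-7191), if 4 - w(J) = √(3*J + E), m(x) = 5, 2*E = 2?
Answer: -4/7191 + 2*I*√5/7191 ≈ -0.00055625 + 0.00062191*I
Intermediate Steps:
E = 1 (E = (½)*2 = 1)
w(J) = 4 - √(1 + 3*J) (w(J) = 4 - √(3*J + 1) = 4 - √(1 + 3*J))
M(d) = -5 + d² (M(d) = d² - 5 = -5 + d²)
M(√(w(-7) + m(2)))/(-7191) = (-5 + (√((4 - √(1 + 3*(-7))) + 5))²)/(-7191) = (-5 + (√((4 - √(1 - 21)) + 5))²)*(-1/7191) = (-5 + (√((4 - √(-20)) + 5))²)*(-1/7191) = (-5 + (√((4 - 2*I*√5) + 5))²)*(-1/7191) = (-5 + (√(9 - 2*I*√5))²)*(-1/7191) = (-5 + (9 - 2*I*√5))*(-1/7191) = (4 - 2*I*√5)*(-1/7191) = -4/7191 + 2*I*√5/7191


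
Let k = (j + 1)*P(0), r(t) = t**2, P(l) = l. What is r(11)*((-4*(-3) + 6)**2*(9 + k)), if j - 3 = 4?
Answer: 352836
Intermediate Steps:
j = 7 (j = 3 + 4 = 7)
k = 0 (k = (7 + 1)*0 = 8*0 = 0)
r(11)*((-4*(-3) + 6)**2*(9 + k)) = 11**2*((-4*(-3) + 6)**2*(9 + 0)) = 121*((12 + 6)**2*9) = 121*(18**2*9) = 121*(324*9) = 121*2916 = 352836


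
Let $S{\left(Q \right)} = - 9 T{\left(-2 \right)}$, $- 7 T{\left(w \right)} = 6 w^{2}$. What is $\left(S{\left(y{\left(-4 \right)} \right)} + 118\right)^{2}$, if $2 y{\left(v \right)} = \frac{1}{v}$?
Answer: $\frac{1085764}{49} \approx 22158.0$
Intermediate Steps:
$T{\left(w \right)} = - \frac{6 w^{2}}{7}$
$y{\left(v \right)} = \frac{1}{2 v}$
$S{\left(Q \right)} = \frac{216}{7}$ ($S{\left(Q \right)} = - 9 \left(- \frac{6 \left(-2\right)^{2}}{7}\right) = - 9 \left(\left(- \frac{6}{7}\right) 4\right) = \left(-9\right) \left(- \frac{24}{7}\right) = \frac{216}{7}$)
$\left(S{\left(y{\left(-4 \right)} \right)} + 118\right)^{2} = \left(\frac{216}{7} + 118\right)^{2} = \left(\frac{1042}{7}\right)^{2} = \frac{1085764}{49}$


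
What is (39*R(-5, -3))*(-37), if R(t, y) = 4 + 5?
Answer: -12987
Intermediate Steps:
R(t, y) = 9
(39*R(-5, -3))*(-37) = (39*9)*(-37) = 351*(-37) = -12987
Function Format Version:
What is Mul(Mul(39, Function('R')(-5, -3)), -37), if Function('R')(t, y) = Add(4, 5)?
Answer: -12987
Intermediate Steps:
Function('R')(t, y) = 9
Mul(Mul(39, Function('R')(-5, -3)), -37) = Mul(Mul(39, 9), -37) = Mul(351, -37) = -12987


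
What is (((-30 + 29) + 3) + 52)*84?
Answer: 4536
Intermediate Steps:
(((-30 + 29) + 3) + 52)*84 = ((-1 + 3) + 52)*84 = (2 + 52)*84 = 54*84 = 4536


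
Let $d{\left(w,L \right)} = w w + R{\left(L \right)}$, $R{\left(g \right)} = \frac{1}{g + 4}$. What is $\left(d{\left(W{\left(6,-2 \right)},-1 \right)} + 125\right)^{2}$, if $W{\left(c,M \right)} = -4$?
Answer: $\frac{179776}{9} \approx 19975.0$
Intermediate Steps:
$R{\left(g \right)} = \frac{1}{4 + g}$
$d{\left(w,L \right)} = w^{2} + \frac{1}{4 + L}$ ($d{\left(w,L \right)} = w w + \frac{1}{4 + L} = w^{2} + \frac{1}{4 + L}$)
$\left(d{\left(W{\left(6,-2 \right)},-1 \right)} + 125\right)^{2} = \left(\frac{1 + \left(-4\right)^{2} \left(4 - 1\right)}{4 - 1} + 125\right)^{2} = \left(\frac{1 + 16 \cdot 3}{3} + 125\right)^{2} = \left(\frac{1 + 48}{3} + 125\right)^{2} = \left(\frac{1}{3} \cdot 49 + 125\right)^{2} = \left(\frac{49}{3} + 125\right)^{2} = \left(\frac{424}{3}\right)^{2} = \frac{179776}{9}$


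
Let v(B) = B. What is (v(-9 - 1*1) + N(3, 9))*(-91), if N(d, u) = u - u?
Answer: 910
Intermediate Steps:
N(d, u) = 0
(v(-9 - 1*1) + N(3, 9))*(-91) = ((-9 - 1*1) + 0)*(-91) = ((-9 - 1) + 0)*(-91) = (-10 + 0)*(-91) = -10*(-91) = 910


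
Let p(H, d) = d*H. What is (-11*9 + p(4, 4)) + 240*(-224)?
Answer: -53843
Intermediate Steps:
p(H, d) = H*d
(-11*9 + p(4, 4)) + 240*(-224) = (-11*9 + 4*4) + 240*(-224) = (-99 + 16) - 53760 = -83 - 53760 = -53843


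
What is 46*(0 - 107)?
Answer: -4922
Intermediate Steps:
46*(0 - 107) = 46*(-107) = -4922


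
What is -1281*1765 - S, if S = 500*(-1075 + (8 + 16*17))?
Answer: -1863465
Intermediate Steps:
S = -397500 (S = 500*(-1075 + (8 + 272)) = 500*(-1075 + 280) = 500*(-795) = -397500)
-1281*1765 - S = -1281*1765 - 1*(-397500) = -2260965 + 397500 = -1863465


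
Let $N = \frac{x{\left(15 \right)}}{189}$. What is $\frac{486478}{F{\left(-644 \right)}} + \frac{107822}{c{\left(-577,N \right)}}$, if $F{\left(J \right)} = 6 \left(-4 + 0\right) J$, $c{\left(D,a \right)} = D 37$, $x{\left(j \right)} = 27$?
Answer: $\frac{4359660995}{164985072} \approx 26.425$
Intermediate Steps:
$N = \frac{1}{7}$ ($N = \frac{27}{189} = 27 \cdot \frac{1}{189} = \frac{1}{7} \approx 0.14286$)
$c{\left(D,a \right)} = 37 D$
$F{\left(J \right)} = - 24 J$ ($F{\left(J \right)} = 6 \left(-4\right) J = - 24 J$)
$\frac{486478}{F{\left(-644 \right)}} + \frac{107822}{c{\left(-577,N \right)}} = \frac{486478}{\left(-24\right) \left(-644\right)} + \frac{107822}{37 \left(-577\right)} = \frac{486478}{15456} + \frac{107822}{-21349} = 486478 \cdot \frac{1}{15456} + 107822 \left(- \frac{1}{21349}\right) = \frac{243239}{7728} - \frac{107822}{21349} = \frac{4359660995}{164985072}$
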